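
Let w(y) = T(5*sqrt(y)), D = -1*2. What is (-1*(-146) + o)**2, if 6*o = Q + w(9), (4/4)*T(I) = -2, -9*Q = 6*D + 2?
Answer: 15507844/729 ≈ 21273.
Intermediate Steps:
D = -2
Q = 10/9 (Q = -(6*(-2) + 2)/9 = -(-12 + 2)/9 = -1/9*(-10) = 10/9 ≈ 1.1111)
T(I) = -2
w(y) = -2
o = -4/27 (o = (10/9 - 2)/6 = (1/6)*(-8/9) = -4/27 ≈ -0.14815)
(-1*(-146) + o)**2 = (-1*(-146) - 4/27)**2 = (146 - 4/27)**2 = (3938/27)**2 = 15507844/729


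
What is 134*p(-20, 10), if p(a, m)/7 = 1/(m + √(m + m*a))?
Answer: 938/29 - 469*I*√190/145 ≈ 32.345 - 44.584*I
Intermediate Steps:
p(a, m) = 7/(m + √(m + a*m)) (p(a, m) = 7/(m + √(m + m*a)) = 7/(m + √(m + a*m)))
134*p(-20, 10) = 134*(7/(10 + √(10*(1 - 20)))) = 134*(7/(10 + √(10*(-19)))) = 134*(7/(10 + √(-190))) = 134*(7/(10 + I*√190)) = 938/(10 + I*√190)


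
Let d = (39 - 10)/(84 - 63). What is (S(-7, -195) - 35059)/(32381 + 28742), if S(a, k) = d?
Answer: -736210/1283583 ≈ -0.57356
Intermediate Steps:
d = 29/21 ≈ 1.3810
S(a, k) = 29/21
(S(-7, -195) - 35059)/(32381 + 28742) = (29/21 - 35059)/(32381 + 28742) = -736210/21/61123 = -736210/21*1/61123 = -736210/1283583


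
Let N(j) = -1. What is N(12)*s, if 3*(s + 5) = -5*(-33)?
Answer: -50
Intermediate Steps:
s = 50 (s = -5 + (-5*(-33))/3 = -5 + (⅓)*165 = -5 + 55 = 50)
N(12)*s = -1*50 = -50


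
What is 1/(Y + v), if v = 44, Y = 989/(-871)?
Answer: 871/37335 ≈ 0.023329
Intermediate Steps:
Y = -989/871 (Y = 989*(-1/871) = -989/871 ≈ -1.1355)
1/(Y + v) = 1/(-989/871 + 44) = 1/(37335/871) = 871/37335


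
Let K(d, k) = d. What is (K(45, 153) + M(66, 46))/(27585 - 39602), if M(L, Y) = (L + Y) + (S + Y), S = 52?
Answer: -255/12017 ≈ -0.021220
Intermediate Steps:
M(L, Y) = 52 + L + 2*Y (M(L, Y) = (L + Y) + (52 + Y) = 52 + L + 2*Y)
(K(45, 153) + M(66, 46))/(27585 - 39602) = (45 + (52 + 66 + 2*46))/(27585 - 39602) = (45 + (52 + 66 + 92))/(-12017) = (45 + 210)*(-1/12017) = 255*(-1/12017) = -255/12017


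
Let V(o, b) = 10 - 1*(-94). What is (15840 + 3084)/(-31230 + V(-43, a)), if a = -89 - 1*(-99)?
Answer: -9462/15563 ≈ -0.60798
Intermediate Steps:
a = 10 (a = -89 + 99 = 10)
V(o, b) = 104 (V(o, b) = 10 + 94 = 104)
(15840 + 3084)/(-31230 + V(-43, a)) = (15840 + 3084)/(-31230 + 104) = 18924/(-31126) = 18924*(-1/31126) = -9462/15563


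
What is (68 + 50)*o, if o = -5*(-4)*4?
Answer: 9440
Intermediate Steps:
o = 80 (o = 20*4 = 80)
(68 + 50)*o = (68 + 50)*80 = 118*80 = 9440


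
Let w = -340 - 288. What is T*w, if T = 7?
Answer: -4396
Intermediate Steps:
w = -628
T*w = 7*(-628) = -4396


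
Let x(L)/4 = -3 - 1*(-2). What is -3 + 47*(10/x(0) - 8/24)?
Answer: -817/6 ≈ -136.17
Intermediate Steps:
x(L) = -4 (x(L) = 4*(-3 - 1*(-2)) = 4*(-3 + 2) = 4*(-1) = -4)
-3 + 47*(10/x(0) - 8/24) = -3 + 47*(10/(-4) - 8/24) = -3 + 47*(10*(-1/4) - 8*1/24) = -3 + 47*(-5/2 - 1/3) = -3 + 47*(-17/6) = -3 - 799/6 = -817/6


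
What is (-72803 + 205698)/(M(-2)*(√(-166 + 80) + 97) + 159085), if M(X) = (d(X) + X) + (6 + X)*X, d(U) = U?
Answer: 4197382259/4987810925 + 318948*I*√86/4987810925 ≈ 0.84153 + 0.00059301*I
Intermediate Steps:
M(X) = 2*X + X*(6 + X) (M(X) = (X + X) + (6 + X)*X = 2*X + X*(6 + X))
(-72803 + 205698)/(M(-2)*(√(-166 + 80) + 97) + 159085) = (-72803 + 205698)/((-2*(8 - 2))*(√(-166 + 80) + 97) + 159085) = 132895/((-2*6)*(√(-86) + 97) + 159085) = 132895/(-12*(I*√86 + 97) + 159085) = 132895/(-12*(97 + I*√86) + 159085) = 132895/((-1164 - 12*I*√86) + 159085) = 132895/(157921 - 12*I*√86)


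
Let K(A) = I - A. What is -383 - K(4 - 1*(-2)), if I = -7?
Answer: -370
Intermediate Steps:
K(A) = -7 - A
-383 - K(4 - 1*(-2)) = -383 - (-7 - (4 - 1*(-2))) = -383 - (-7 - (4 + 2)) = -383 - (-7 - 1*6) = -383 - (-7 - 6) = -383 - 1*(-13) = -383 + 13 = -370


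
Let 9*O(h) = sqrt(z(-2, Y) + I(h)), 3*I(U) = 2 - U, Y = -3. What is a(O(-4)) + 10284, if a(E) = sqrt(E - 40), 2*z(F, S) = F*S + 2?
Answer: 10284 + sqrt(-360 + sqrt(6))/3 ≈ 10284.0 + 6.303*I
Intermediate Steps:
z(F, S) = 1 + F*S/2 (z(F, S) = (F*S + 2)/2 = (2 + F*S)/2 = 1 + F*S/2)
I(U) = 2/3 - U/3 (I(U) = (2 - U)/3 = 2/3 - U/3)
O(h) = sqrt(14/3 - h/3)/9 (O(h) = sqrt((1 + (1/2)*(-2)*(-3)) + (2/3 - h/3))/9 = sqrt((1 + 3) + (2/3 - h/3))/9 = sqrt(4 + (2/3 - h/3))/9 = sqrt(14/3 - h/3)/9)
a(E) = sqrt(-40 + E)
a(O(-4)) + 10284 = sqrt(-40 + sqrt(42 - 3*(-4))/27) + 10284 = sqrt(-40 + sqrt(42 + 12)/27) + 10284 = sqrt(-40 + sqrt(54)/27) + 10284 = sqrt(-40 + (3*sqrt(6))/27) + 10284 = sqrt(-40 + sqrt(6)/9) + 10284 = 10284 + sqrt(-40 + sqrt(6)/9)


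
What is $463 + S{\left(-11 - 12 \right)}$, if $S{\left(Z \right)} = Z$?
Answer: $440$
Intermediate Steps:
$463 + S{\left(-11 - 12 \right)} = 463 - 23 = 440$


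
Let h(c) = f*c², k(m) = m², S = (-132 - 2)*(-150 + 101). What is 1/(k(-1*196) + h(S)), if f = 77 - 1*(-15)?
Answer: 1/3966375168 ≈ 2.5212e-10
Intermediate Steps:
f = 92 (f = 77 + 15 = 92)
S = 6566 (S = -134*(-49) = 6566)
h(c) = 92*c²
1/(k(-1*196) + h(S)) = 1/((-1*196)² + 92*6566²) = 1/((-196)² + 92*43112356) = 1/(38416 + 3966336752) = 1/3966375168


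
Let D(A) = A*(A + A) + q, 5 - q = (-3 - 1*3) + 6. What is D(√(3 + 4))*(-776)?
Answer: -14744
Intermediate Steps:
q = 5 (q = 5 - ((-3 - 1*3) + 6) = 5 - ((-3 - 3) + 6) = 5 - (-6 + 6) = 5 - 1*0 = 5 + 0 = 5)
D(A) = 5 + 2*A² (D(A) = A*(A + A) + 5 = A*(2*A) + 5 = 2*A² + 5 = 5 + 2*A²)
D(√(3 + 4))*(-776) = (5 + 2*(√(3 + 4))²)*(-776) = (5 + 2*(√7)²)*(-776) = (5 + 2*7)*(-776) = (5 + 14)*(-776) = 19*(-776) = -14744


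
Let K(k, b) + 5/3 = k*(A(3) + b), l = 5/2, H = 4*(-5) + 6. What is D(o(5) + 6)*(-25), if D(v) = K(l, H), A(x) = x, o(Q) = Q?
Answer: 4375/6 ≈ 729.17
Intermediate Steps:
H = -14 (H = -20 + 6 = -14)
l = 5/2 (l = 5*(½) = 5/2 ≈ 2.5000)
K(k, b) = -5/3 + k*(3 + b)
D(v) = -175/6 (D(v) = -5/3 + 3*(5/2) - 14*5/2 = -5/3 + 15/2 - 35 = -175/6)
D(o(5) + 6)*(-25) = -175/6*(-25) = 4375/6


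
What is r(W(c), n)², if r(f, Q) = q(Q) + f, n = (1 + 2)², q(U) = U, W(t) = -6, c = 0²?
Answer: 9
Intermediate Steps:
c = 0
n = 9 (n = 3² = 9)
r(f, Q) = Q + f
r(W(c), n)² = (9 - 6)² = 3² = 9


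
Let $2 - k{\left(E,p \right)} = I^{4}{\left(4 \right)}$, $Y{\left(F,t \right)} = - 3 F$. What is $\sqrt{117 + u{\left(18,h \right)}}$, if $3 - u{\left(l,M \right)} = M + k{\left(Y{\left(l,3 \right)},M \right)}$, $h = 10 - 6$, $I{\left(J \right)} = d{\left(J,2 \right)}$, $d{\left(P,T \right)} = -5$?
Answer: $\sqrt{739} \approx 27.185$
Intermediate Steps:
$I{\left(J \right)} = -5$
$k{\left(E,p \right)} = -623$ ($k{\left(E,p \right)} = 2 - \left(-5\right)^{4} = 2 - 625 = -623$)
$h = 4$ ($h = 10 - 6 = 4$)
$u{\left(l,M \right)} = 626 - M$ ($u{\left(l,M \right)} = 3 - \left(M - 623\right) = 3 - \left(-623 + M\right) = 626 - M$)
$\sqrt{117 + u{\left(18,h \right)}} = \sqrt{117 + \left(626 - 4\right)} = \sqrt{117 + 622} = \sqrt{739}$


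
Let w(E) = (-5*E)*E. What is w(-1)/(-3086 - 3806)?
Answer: 5/6892 ≈ 0.00072548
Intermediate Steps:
w(E) = -5*E**2
w(-1)/(-3086 - 3806) = (-5*(-1)**2)/(-3086 - 3806) = -5*1/(-6892) = -5*(-1/6892) = 5/6892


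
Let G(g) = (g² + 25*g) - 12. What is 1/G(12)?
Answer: 1/432 ≈ 0.0023148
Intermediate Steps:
G(g) = -12 + g² + 25*g
1/G(12) = 1/(-12 + 12² + 25*12) = 1/(-12 + 144 + 300) = 1/432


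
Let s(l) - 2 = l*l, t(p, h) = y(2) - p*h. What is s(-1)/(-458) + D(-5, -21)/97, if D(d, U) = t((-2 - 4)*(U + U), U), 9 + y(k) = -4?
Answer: 2417491/44426 ≈ 54.416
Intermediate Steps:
y(k) = -13 (y(k) = -9 - 4 = -13)
t(p, h) = -13 - h*p (t(p, h) = -13 - p*h = -13 - h*p)
D(d, U) = -13 + 12*U² (D(d, U) = -13 - U*(-2 - 4)*(U + U) = -13 - U*(-12*U) = -13 + 12*U²)
s(l) = 2 + l² (s(l) = 2 + l*l = 2 + l²)
s(-1)/(-458) + D(-5, -21)/97 = (2 + (-1)²)/(-458) + (-13 + 12*(-21)²)/97 = (2 + 1)*(-1/458) + (-13 + 12*441)*(1/97) = 3*(-1/458) + (-13 + 5292)*(1/97) = -3/458 + 5279*(1/97) = -3/458 + 5279/97 = 2417491/44426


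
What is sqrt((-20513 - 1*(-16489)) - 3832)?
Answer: 4*I*sqrt(491) ≈ 88.634*I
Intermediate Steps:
sqrt((-20513 - 1*(-16489)) - 3832) = sqrt((-20513 + 16489) - 3832) = sqrt(-4024 - 3832) = sqrt(-7856) = 4*I*sqrt(491)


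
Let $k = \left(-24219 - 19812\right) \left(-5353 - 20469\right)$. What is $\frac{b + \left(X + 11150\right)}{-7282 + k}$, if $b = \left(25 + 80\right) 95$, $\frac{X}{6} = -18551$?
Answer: $- \frac{90181}{1136961200} \approx -7.9318 \cdot 10^{-5}$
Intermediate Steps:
$X = -111306$ ($X = 6 \left(-18551\right) = -111306$)
$b = 9975$ ($b = 105 \cdot 95 = 9975$)
$k = 1136968482$ ($k = \left(-44031\right) \left(-25822\right) = 1136968482$)
$\frac{b + \left(X + 11150\right)}{-7282 + k} = \frac{9975 + \left(-111306 + 11150\right)}{-7282 + 1136968482} = \frac{9975 - 100156}{1136961200} = \left(-90181\right) \frac{1}{1136961200} = - \frac{90181}{1136961200}$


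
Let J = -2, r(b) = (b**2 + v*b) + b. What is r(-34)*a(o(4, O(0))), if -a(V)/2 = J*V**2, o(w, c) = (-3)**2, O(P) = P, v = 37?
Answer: -44064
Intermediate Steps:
r(b) = b**2 + 38*b (r(b) = (b**2 + 37*b) + b = b**2 + 38*b)
o(w, c) = 9
a(V) = 4*V**2 (a(V) = -(-4)*V**2 = 4*V**2)
r(-34)*a(o(4, O(0))) = (-34*(38 - 34))*(4*9**2) = (-34*4)*(4*81) = -136*324 = -44064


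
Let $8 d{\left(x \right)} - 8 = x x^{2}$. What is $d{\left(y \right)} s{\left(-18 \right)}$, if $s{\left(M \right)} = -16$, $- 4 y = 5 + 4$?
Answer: $\frac{217}{32} \approx 6.7813$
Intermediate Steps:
$y = - \frac{9}{4}$ ($y = - \frac{5 + 4}{4} = \left(- \frac{1}{4}\right) 9 = - \frac{9}{4} \approx -2.25$)
$d{\left(x \right)} = 1 + \frac{x^{3}}{8}$ ($d{\left(x \right)} = 1 + \frac{x x^{2}}{8} = 1 + \frac{x^{3}}{8}$)
$d{\left(y \right)} s{\left(-18 \right)} = \left(1 + \frac{\left(- \frac{9}{4}\right)^{3}}{8}\right) \left(-16\right) = \left(1 + \frac{1}{8} \left(- \frac{729}{64}\right)\right) \left(-16\right) = \left(1 - \frac{729}{512}\right) \left(-16\right) = \left(- \frac{217}{512}\right) \left(-16\right) = \frac{217}{32}$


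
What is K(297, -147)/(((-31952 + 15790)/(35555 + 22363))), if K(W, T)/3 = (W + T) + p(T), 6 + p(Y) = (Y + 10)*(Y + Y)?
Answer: -3511742094/8081 ≈ -4.3457e+5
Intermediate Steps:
p(Y) = -6 + 2*Y*(10 + Y) (p(Y) = -6 + (Y + 10)*(Y + Y) = -6 + (10 + Y)*(2*Y) = -6 + 2*Y*(10 + Y))
K(W, T) = -18 + 3*W + 6*T² + 63*T (K(W, T) = 3*((W + T) + (-6 + 2*T² + 20*T)) = 3*((T + W) + (-6 + 2*T² + 20*T)) = 3*(-6 + W + 2*T² + 21*T) = -18 + 3*W + 6*T² + 63*T)
K(297, -147)/(((-31952 + 15790)/(35555 + 22363))) = (-18 + 3*297 + 6*(-147)² + 63*(-147))/(((-31952 + 15790)/(35555 + 22363))) = (-18 + 891 + 6*21609 - 9261)/((-16162/57918)) = (-18 + 891 + 129654 - 9261)/((-16162*1/57918)) = 121266/(-8081/28959) = 121266*(-28959/8081) = -3511742094/8081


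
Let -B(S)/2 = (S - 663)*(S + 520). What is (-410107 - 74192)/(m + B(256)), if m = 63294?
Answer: -484299/694958 ≈ -0.69688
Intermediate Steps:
B(S) = -2*(-663 + S)*(520 + S) (B(S) = -2*(S - 663)*(S + 520) = -2*(-663 + S)*(520 + S))
(-410107 - 74192)/(m + B(256)) = (-410107 - 74192)/(63294 + (689520 - 2*256² + 286*256)) = -484299/(63294 + (689520 - 2*65536 + 73216)) = -484299/(63294 + (689520 - 131072 + 73216)) = -484299/(63294 + 631664) = -484299/694958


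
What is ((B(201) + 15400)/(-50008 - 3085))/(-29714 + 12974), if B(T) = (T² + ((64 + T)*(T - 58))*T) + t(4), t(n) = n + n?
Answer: 639392/74064735 ≈ 0.0086329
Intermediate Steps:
t(n) = 2*n
B(T) = 8 + T² + T*(-58 + T)*(64 + T) (B(T) = (T² + ((64 + T)*(T - 58))*T) + 2*4 = (T² + ((64 + T)*(-58 + T))*T) + 8 = (T² + ((-58 + T)*(64 + T))*T) + 8 = (T² + T*(-58 + T)*(64 + T)) + 8 = 8 + T² + T*(-58 + T)*(64 + T))
((B(201) + 15400)/(-50008 - 3085))/(-29714 + 12974) = (((8 + 201³ - 3712*201 + 7*201²) + 15400)/(-50008 - 3085))/(-29714 + 12974) = (((8 + 8120601 - 746112 + 7*40401) + 15400)/(-53093))/(-16740) = (((8 + 8120601 - 746112 + 282807) + 15400)*(-1/53093))*(-1/16740) = ((7657304 + 15400)*(-1/53093))*(-1/16740) = (7672704*(-1/53093))*(-1/16740) = -7672704/53093*(-1/16740) = 639392/74064735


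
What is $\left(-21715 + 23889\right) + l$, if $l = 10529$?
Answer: $12703$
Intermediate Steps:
$\left(-21715 + 23889\right) + l = \left(-21715 + 23889\right) + 10529 = 2174 + 10529 = 12703$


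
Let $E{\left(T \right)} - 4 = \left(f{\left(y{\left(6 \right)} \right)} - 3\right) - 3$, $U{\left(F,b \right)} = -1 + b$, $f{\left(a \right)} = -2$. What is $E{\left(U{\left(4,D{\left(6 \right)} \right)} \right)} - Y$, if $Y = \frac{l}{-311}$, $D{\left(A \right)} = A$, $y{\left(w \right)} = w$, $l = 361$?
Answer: $- \frac{883}{311} \approx -2.8392$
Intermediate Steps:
$E{\left(T \right)} = -4$ ($E{\left(T \right)} = 4 - 8 = -4$)
$Y = - \frac{361}{311}$ ($Y = \frac{361}{-311} = 361 \left(- \frac{1}{311}\right) = - \frac{361}{311} \approx -1.1608$)
$E{\left(U{\left(4,D{\left(6 \right)} \right)} \right)} - Y = -4 - - \frac{361}{311} = -4 + \frac{361}{311} = - \frac{883}{311}$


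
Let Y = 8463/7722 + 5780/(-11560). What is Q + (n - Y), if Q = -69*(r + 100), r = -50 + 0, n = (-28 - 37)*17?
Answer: -451004/99 ≈ -4555.6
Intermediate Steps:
n = -1105 (n = -65*17 = -1105)
r = -50
Y = 59/99 (Y = 8463*(1/7722) + 5780*(-1/11560) = 217/198 - 1/2 = 59/99 ≈ 0.59596)
Q = -3450 (Q = -69*(-50 + 100) = -69*50 = -3450)
Q + (n - Y) = -3450 + (-1105 - 1*59/99) = -3450 + (-1105 - 59/99) = -3450 - 109454/99 = -451004/99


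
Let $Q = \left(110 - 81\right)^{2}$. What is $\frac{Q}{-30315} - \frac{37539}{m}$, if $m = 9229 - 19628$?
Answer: $\frac{1129249226}{315245685} \approx 3.5821$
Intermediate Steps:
$m = -10399$ ($m = 9229 - 19628 = -10399$)
$Q = 841$ ($Q = \left(110 - 81\right)^{2} = 29^{2} = 841$)
$\frac{Q}{-30315} - \frac{37539}{m} = \frac{841}{-30315} - \frac{37539}{-10399} = 841 \left(- \frac{1}{30315}\right) - - \frac{37539}{10399} = - \frac{841}{30315} + \frac{37539}{10399} = \frac{1129249226}{315245685}$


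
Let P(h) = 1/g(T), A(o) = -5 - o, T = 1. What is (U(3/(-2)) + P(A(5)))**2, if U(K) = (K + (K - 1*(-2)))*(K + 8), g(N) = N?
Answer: 121/4 ≈ 30.250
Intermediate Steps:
U(K) = (2 + 2*K)*(8 + K) (U(K) = (K + (K + 2))*(8 + K) = (K + (2 + K))*(8 + K) = (2 + 2*K)*(8 + K))
P(h) = 1 (P(h) = 1/1 = 1)
(U(3/(-2)) + P(A(5)))**2 = ((16 + 2*(3/(-2))**2 + 18*(3/(-2))) + 1)**2 = ((16 + 2*(3*(-1/2))**2 + 18*(3*(-1/2))) + 1)**2 = ((16 + 2*(-3/2)**2 + 18*(-3/2)) + 1)**2 = ((16 + 2*(9/4) - 27) + 1)**2 = ((16 + 9/2 - 27) + 1)**2 = (-13/2 + 1)**2 = (-11/2)**2 = 121/4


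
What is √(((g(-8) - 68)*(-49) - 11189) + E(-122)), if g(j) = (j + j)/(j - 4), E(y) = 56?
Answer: I*√70797/3 ≈ 88.692*I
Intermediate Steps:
g(j) = 2*j/(-4 + j) (g(j) = (2*j)/(-4 + j) = 2*j/(-4 + j))
√(((g(-8) - 68)*(-49) - 11189) + E(-122)) = √(((2*(-8)/(-4 - 8) - 68)*(-49) - 11189) + 56) = √(((2*(-8)/(-12) - 68)*(-49) - 11189) + 56) = √(((2*(-8)*(-1/12) - 68)*(-49) - 11189) + 56) = √(((4/3 - 68)*(-49) - 11189) + 56) = √((-200/3*(-49) - 11189) + 56) = √((9800/3 - 11189) + 56) = √(-23767/3 + 56) = √(-23599/3) = I*√70797/3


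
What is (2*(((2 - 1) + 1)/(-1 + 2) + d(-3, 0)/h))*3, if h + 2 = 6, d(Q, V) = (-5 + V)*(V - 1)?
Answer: 39/2 ≈ 19.500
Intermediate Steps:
d(Q, V) = (-1 + V)*(-5 + V) (d(Q, V) = (-5 + V)*(-1 + V) = (-1 + V)*(-5 + V))
h = 4 (h = -2 + 6 = 4)
(2*(((2 - 1) + 1)/(-1 + 2) + d(-3, 0)/h))*3 = (2*(((2 - 1) + 1)/(-1 + 2) + (5 + 0² - 6*0)/4))*3 = (2*((1 + 1)/1 + (5 + 0 + 0)*(¼)))*3 = (2*(2*1 + 5*(¼)))*3 = (2*(2 + 5/4))*3 = (2*(13/4))*3 = (13/2)*3 = 39/2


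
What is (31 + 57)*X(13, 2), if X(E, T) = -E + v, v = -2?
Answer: -1320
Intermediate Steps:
X(E, T) = -2 - E (X(E, T) = -E - 2 = -2 - E)
(31 + 57)*X(13, 2) = (31 + 57)*(-2 - 1*13) = 88*(-2 - 13) = 88*(-15) = -1320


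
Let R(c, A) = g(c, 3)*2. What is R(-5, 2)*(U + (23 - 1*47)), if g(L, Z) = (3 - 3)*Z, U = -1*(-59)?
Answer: 0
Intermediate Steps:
U = 59
g(L, Z) = 0 (g(L, Z) = 0*Z = 0)
R(c, A) = 0 (R(c, A) = 0*2 = 0)
R(-5, 2)*(U + (23 - 1*47)) = 0*(59 + (23 - 1*47)) = 0*(59 + (23 - 47)) = 0*(59 - 24) = 0*35 = 0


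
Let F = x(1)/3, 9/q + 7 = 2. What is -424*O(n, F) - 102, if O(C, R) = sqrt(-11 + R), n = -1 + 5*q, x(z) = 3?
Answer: -102 - 424*I*sqrt(10) ≈ -102.0 - 1340.8*I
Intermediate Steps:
q = -9/5 (q = 9/(-7 + 2) = 9/(-5) = 9*(-1/5) = -9/5 ≈ -1.8000)
F = 1 (F = 3/3 = 3*(1/3) = 1)
n = -10 (n = -1 + 5*(-9/5) = -1 - 9 = -10)
-424*O(n, F) - 102 = -424*sqrt(-11 + 1) - 102 = -424*I*sqrt(10) - 102 = -102 - 424*I*sqrt(10)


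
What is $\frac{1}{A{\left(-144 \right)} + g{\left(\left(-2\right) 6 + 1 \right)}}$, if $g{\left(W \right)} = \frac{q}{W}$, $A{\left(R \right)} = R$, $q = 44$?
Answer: $- \frac{1}{148} \approx -0.0067568$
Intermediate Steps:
$g{\left(W \right)} = \frac{44}{W}$
$\frac{1}{A{\left(-144 \right)} + g{\left(\left(-2\right) 6 + 1 \right)}} = \frac{1}{-144 + \frac{44}{\left(-2\right) 6 + 1}} = \frac{1}{-144 + \frac{44}{-12 + 1}} = \frac{1}{-144 + \frac{44}{-11}} = \frac{1}{-144 + 44 \left(- \frac{1}{11}\right)} = \frac{1}{-144 - 4} = \frac{1}{-148} = - \frac{1}{148}$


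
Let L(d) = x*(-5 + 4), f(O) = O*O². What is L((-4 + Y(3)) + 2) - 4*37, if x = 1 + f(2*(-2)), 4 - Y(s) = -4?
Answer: -85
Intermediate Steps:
Y(s) = 8 (Y(s) = 4 - 1*(-4) = 4 + 4 = 8)
f(O) = O³
x = -63 (x = 1 + (2*(-2))³ = 1 + (-4)³ = 1 - 64 = -63)
L(d) = 63 (L(d) = -63*(-5 + 4) = -63*(-1) = 63)
L((-4 + Y(3)) + 2) - 4*37 = 63 - 4*37 = 63 - 148 = -85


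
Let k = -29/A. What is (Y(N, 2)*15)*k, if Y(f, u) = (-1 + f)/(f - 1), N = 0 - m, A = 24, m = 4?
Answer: -145/8 ≈ -18.125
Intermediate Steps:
N = -4 (N = 0 - 1*4 = 0 - 4 = -4)
k = -29/24 ≈ -1.2083
Y(f, u) = 1 (Y(f, u) = (-1 + f)/(-1 + f) = 1)
(Y(N, 2)*15)*k = (1*15)*(-29/24) = 15*(-29/24) = -145/8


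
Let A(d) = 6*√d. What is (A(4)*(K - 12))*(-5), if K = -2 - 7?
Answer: 1260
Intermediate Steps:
K = -9
(A(4)*(K - 12))*(-5) = ((6*√4)*(-9 - 12))*(-5) = ((6*2)*(-21))*(-5) = (12*(-21))*(-5) = -252*(-5) = 1260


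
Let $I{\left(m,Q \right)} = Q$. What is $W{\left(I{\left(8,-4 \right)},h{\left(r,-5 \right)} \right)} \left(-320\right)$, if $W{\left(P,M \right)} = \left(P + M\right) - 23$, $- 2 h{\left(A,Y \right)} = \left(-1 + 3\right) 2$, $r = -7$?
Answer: $9280$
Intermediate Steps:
$h{\left(A,Y \right)} = -2$ ($h{\left(A,Y \right)} = - \frac{\left(-1 + 3\right) 2}{2} = - \frac{2 \cdot 2}{2} = \left(- \frac{1}{2}\right) 4 = -2$)
$W{\left(P,M \right)} = -23 + M + P$ ($W{\left(P,M \right)} = \left(M + P\right) - 23 = -23 + M + P$)
$W{\left(I{\left(8,-4 \right)},h{\left(r,-5 \right)} \right)} \left(-320\right) = \left(-23 - 2 - 4\right) \left(-320\right) = \left(-29\right) \left(-320\right) = 9280$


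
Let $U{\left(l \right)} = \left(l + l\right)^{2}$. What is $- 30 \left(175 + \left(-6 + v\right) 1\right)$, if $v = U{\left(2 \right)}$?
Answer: $-5550$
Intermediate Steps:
$U{\left(l \right)} = 4 l^{2}$ ($U{\left(l \right)} = \left(2 l\right)^{2} = 4 l^{2}$)
$v = 16$ ($v = 4 \cdot 2^{2} = 4 \cdot 4 = 16$)
$- 30 \left(175 + \left(-6 + v\right) 1\right) = - 30 \left(175 + \left(-6 + 16\right) 1\right) = - 30 \left(175 + 10 \cdot 1\right) = - 30 \left(175 + 10\right) = \left(-30\right) 185 = -5550$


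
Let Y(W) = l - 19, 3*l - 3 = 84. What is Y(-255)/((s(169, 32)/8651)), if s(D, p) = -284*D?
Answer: -43255/23998 ≈ -1.8024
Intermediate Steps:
l = 29 (l = 1 + (⅓)*84 = 1 + 28 = 29)
Y(W) = 10 (Y(W) = 29 - 19 = 10)
Y(-255)/((s(169, 32)/8651)) = 10/((-284*169/8651)) = 10/((-47996*1/8651)) = 10/(-47996/8651) = 10*(-8651/47996) = -43255/23998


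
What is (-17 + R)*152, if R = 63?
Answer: 6992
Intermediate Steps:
(-17 + R)*152 = (-17 + 63)*152 = 46*152 = 6992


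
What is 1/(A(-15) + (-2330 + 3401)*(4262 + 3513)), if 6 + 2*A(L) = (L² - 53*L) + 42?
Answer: 1/8327553 ≈ 1.2008e-7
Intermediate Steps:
A(L) = 18 + L²/2 - 53*L/2 (A(L) = -3 + ((L² - 53*L) + 42)/2 = -3 + (42 + L² - 53*L)/2 = -3 + (21 + L²/2 - 53*L/2) = 18 + L²/2 - 53*L/2)
1/(A(-15) + (-2330 + 3401)*(4262 + 3513)) = 1/((18 + (½)*(-15)² - 53/2*(-15)) + (-2330 + 3401)*(4262 + 3513)) = 1/((18 + (½)*225 + 795/2) + 1071*7775) = 1/((18 + 225/2 + 795/2) + 8327025) = 1/(528 + 8327025) = 1/8327553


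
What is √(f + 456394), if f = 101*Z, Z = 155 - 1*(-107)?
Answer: 2*√120714 ≈ 694.88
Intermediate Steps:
Z = 262 (Z = 155 + 107 = 262)
f = 26462 (f = 101*262 = 26462)
√(f + 456394) = √(26462 + 456394) = √482856 = 2*√120714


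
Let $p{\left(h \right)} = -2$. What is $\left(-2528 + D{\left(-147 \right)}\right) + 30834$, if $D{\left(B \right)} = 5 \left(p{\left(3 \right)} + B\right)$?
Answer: $27561$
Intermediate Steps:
$D{\left(B \right)} = -10 + 5 B$ ($D{\left(B \right)} = 5 \left(-2 + B\right) = -10 + 5 B$)
$\left(-2528 + D{\left(-147 \right)}\right) + 30834 = \left(-2528 + \left(-10 + 5 \left(-147\right)\right)\right) + 30834 = \left(-2528 - 745\right) + 30834 = -3273 + 30834 = 27561$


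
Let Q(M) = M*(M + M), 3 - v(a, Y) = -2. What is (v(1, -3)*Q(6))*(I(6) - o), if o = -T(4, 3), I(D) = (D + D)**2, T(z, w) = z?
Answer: 53280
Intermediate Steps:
I(D) = 4*D**2 (I(D) = (2*D)**2 = 4*D**2)
v(a, Y) = 5 (v(a, Y) = 3 - 1*(-2) = 3 + 2 = 5)
o = -4 (o = -1*4 = -4)
Q(M) = 2*M**2 (Q(M) = M*(2*M) = 2*M**2)
(v(1, -3)*Q(6))*(I(6) - o) = (5*(2*6**2))*(4*6**2 - 1*(-4)) = (5*(2*36))*(4*36 + 4) = (5*72)*(144 + 4) = 360*148 = 53280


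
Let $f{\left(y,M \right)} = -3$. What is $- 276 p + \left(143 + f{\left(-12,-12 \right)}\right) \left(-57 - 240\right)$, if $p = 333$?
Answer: $-133488$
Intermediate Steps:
$- 276 p + \left(143 + f{\left(-12,-12 \right)}\right) \left(-57 - 240\right) = \left(-276\right) 333 + \left(143 - 3\right) \left(-57 - 240\right) = -91908 + 140 \left(-297\right) = -91908 - 41580 = -133488$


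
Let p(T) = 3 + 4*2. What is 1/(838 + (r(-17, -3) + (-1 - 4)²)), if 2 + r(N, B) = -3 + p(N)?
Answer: 1/869 ≈ 0.0011507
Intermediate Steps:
p(T) = 11 (p(T) = 3 + 8 = 11)
r(N, B) = 6 (r(N, B) = -2 + (-3 + 11) = -2 + 8 = 6)
1/(838 + (r(-17, -3) + (-1 - 4)²)) = 1/(838 + (6 + (-1 - 4)²)) = 1/(838 + (6 + (-5)²)) = 1/(838 + (6 + 25)) = 1/(838 + 31) = 1/869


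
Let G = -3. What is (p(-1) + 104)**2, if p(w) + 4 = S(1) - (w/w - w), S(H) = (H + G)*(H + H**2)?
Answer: 8836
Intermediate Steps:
S(H) = (-3 + H)*(H + H**2) (S(H) = (H - 3)*(H + H**2) = (-3 + H)*(H + H**2))
p(w) = -9 + w (p(w) = -4 + (1*(-3 + 1**2 - 2*1) - (w/w - w)) = -4 + (1*(-3 + 1 - 2) - (1 - w)) = -4 + (1*(-4) + (-1 + w)) = -4 + (-4 + (-1 + w)) = -4 + (-5 + w) = -9 + w)
(p(-1) + 104)**2 = ((-9 - 1) + 104)**2 = (-10 + 104)**2 = 94**2 = 8836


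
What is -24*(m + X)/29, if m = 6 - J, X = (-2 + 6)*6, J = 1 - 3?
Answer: -768/29 ≈ -26.483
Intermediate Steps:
J = -2
X = 24 (X = 4*6 = 24)
m = 8 (m = 6 - 1*(-2) = 6 + 2 = 8)
-24*(m + X)/29 = -24*(8 + 24)/29 = -24*32*(1/29) = -768*1/29 = -768/29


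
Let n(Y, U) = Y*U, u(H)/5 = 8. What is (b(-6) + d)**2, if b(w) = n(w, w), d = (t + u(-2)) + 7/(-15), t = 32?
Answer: 2601769/225 ≈ 11563.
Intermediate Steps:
u(H) = 40 (u(H) = 5*8 = 40)
d = 1073/15 (d = (32 + 40) + 7/(-15) = 72 + 7*(-1/15) = 72 - 7/15 = 1073/15 ≈ 71.533)
n(Y, U) = U*Y
b(w) = w**2 (b(w) = w*w = w**2)
(b(-6) + d)**2 = ((-6)**2 + 1073/15)**2 = (36 + 1073/15)**2 = (1613/15)**2 = 2601769/225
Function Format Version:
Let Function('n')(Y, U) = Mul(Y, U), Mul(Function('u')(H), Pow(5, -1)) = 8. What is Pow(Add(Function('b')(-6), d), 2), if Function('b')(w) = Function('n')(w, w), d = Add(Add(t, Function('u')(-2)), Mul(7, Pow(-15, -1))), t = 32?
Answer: Rational(2601769, 225) ≈ 11563.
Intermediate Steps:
Function('u')(H) = 40 (Function('u')(H) = Mul(5, 8) = 40)
d = Rational(1073, 15) (d = Add(Add(32, 40), Mul(7, Pow(-15, -1))) = Add(72, Mul(7, Rational(-1, 15))) = Add(72, Rational(-7, 15)) = Rational(1073, 15) ≈ 71.533)
Function('n')(Y, U) = Mul(U, Y)
Function('b')(w) = Pow(w, 2) (Function('b')(w) = Mul(w, w) = Pow(w, 2))
Pow(Add(Function('b')(-6), d), 2) = Pow(Add(Pow(-6, 2), Rational(1073, 15)), 2) = Pow(Add(36, Rational(1073, 15)), 2) = Pow(Rational(1613, 15), 2) = Rational(2601769, 225)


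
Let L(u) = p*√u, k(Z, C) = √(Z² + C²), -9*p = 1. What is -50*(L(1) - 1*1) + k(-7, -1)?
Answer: 500/9 + 5*√2 ≈ 62.627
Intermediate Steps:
p = -⅑ (p = -⅑*1 = -⅑ ≈ -0.11111)
k(Z, C) = √(C² + Z²)
L(u) = -√u/9
-50*(L(1) - 1*1) + k(-7, -1) = -50*(-√1/9 - 1*1) + √((-1)² + (-7)²) = -50*(-⅑*1 - 1) + √(1 + 49) = -50*(-⅑ - 1) + √50 = -50*(-10/9) + 5*√2 = 500/9 + 5*√2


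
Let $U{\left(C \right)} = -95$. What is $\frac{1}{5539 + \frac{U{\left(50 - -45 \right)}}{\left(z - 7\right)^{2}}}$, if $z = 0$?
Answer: $\frac{49}{271316} \approx 0.0001806$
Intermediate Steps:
$\frac{1}{5539 + \frac{U{\left(50 - -45 \right)}}{\left(z - 7\right)^{2}}} = \frac{1}{5539 - \frac{95}{\left(0 - 7\right)^{2}}} = \frac{1}{5539 - \frac{95}{\left(-7\right)^{2}}} = \frac{1}{5539 - \frac{95}{49}} = \frac{1}{\frac{271316}{49}} = \frac{49}{271316}$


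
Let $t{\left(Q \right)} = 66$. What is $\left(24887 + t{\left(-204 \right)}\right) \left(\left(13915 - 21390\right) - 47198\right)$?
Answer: $-1364255369$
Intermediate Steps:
$\left(24887 + t{\left(-204 \right)}\right) \left(\left(13915 - 21390\right) - 47198\right) = \left(24887 + 66\right) \left(\left(13915 - 21390\right) - 47198\right) = 24953 \left(-7475 - 47198\right) = 24953 \left(-54673\right) = -1364255369$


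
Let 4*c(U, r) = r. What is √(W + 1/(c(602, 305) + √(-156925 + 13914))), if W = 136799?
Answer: √((41723699 + 547196*I*√143011)/(305 + 4*I*√143011)) ≈ 369.86 - 0.e-6*I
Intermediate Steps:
c(U, r) = r/4
√(W + 1/(c(602, 305) + √(-156925 + 13914))) = √(136799 + 1/((¼)*305 + √(-156925 + 13914))) = √(136799 + 1/(305/4 + √(-143011))) = √(136799 + 1/(305/4 + I*√143011))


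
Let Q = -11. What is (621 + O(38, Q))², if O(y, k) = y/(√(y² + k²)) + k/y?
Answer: 870684465621/2259860 + 47174*√1565/1565 ≈ 3.8648e+5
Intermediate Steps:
O(y, k) = k/y + y/√(k² + y²) (O(y, k) = y/(√(k² + y²)) + k/y = y/√(k² + y²) + k/y = k/y + y/√(k² + y²))
(621 + O(38, Q))² = (621 + (-11/38 + 38/√((-11)² + 38²)))² = (621 + (-11*1/38 + 38/√(121 + 1444)))² = (621 + (-11/38 + 38/√1565))² = (621 + (-11/38 + 38*(√1565/1565)))² = (621 + (-11/38 + 38*√1565/1565))² = (23587/38 + 38*√1565/1565)²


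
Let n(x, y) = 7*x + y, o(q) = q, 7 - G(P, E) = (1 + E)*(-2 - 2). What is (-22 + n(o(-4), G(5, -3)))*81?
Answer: -4131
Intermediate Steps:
G(P, E) = 11 + 4*E (G(P, E) = 7 - (1 + E)*(-2 - 2) = 7 - (1 + E)*(-4) = 7 - (-4 - 4*E) = 7 + (4 + 4*E) = 11 + 4*E)
n(x, y) = y + 7*x
(-22 + n(o(-4), G(5, -3)))*81 = (-22 + ((11 + 4*(-3)) + 7*(-4)))*81 = (-22 + ((11 - 12) - 28))*81 = (-22 + (-1 - 28))*81 = (-22 - 29)*81 = -51*81 = -4131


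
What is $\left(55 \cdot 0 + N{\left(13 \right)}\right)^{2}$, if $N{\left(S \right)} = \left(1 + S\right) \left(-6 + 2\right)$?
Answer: $3136$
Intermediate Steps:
$N{\left(S \right)} = -4 - 4 S$ ($N{\left(S \right)} = \left(1 + S\right) \left(-4\right) = -4 - 4 S$)
$\left(55 \cdot 0 + N{\left(13 \right)}\right)^{2} = \left(55 \cdot 0 - 56\right)^{2} = \left(0 - 56\right)^{2} = \left(-56\right)^{2} = 3136$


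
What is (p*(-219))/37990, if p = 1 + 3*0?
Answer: -219/37990 ≈ -0.0057647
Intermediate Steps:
p = 1 (p = 1 + 0 = 1)
(p*(-219))/37990 = (1*(-219))/37990 = -219*1/37990 = -219/37990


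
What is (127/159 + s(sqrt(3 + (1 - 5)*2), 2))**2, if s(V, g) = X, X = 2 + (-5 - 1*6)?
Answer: 1700416/25281 ≈ 67.261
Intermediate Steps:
X = -9 (X = 2 + (-5 - 6) = 2 - 11 = -9)
s(V, g) = -9
(127/159 + s(sqrt(3 + (1 - 5)*2), 2))**2 = (127/159 - 9)**2 = (-1304/159)**2 = 1700416/25281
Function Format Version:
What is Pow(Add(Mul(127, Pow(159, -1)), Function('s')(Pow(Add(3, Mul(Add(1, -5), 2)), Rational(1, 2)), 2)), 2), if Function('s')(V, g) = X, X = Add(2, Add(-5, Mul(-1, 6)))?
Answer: Rational(1700416, 25281) ≈ 67.261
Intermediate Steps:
X = -9 (X = Add(2, Add(-5, -6)) = Add(2, -11) = -9)
Function('s')(V, g) = -9
Pow(Add(Mul(127, Pow(159, -1)), Function('s')(Pow(Add(3, Mul(Add(1, -5), 2)), Rational(1, 2)), 2)), 2) = Pow(Add(Mul(127, Pow(159, -1)), -9), 2) = Pow(Add(Mul(127, Rational(1, 159)), -9), 2) = Pow(Add(Rational(127, 159), -9), 2) = Pow(Rational(-1304, 159), 2) = Rational(1700416, 25281)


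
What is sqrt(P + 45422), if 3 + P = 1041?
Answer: 2*sqrt(11615) ≈ 215.55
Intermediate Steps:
P = 1038 (P = -3 + 1041 = 1038)
sqrt(P + 45422) = sqrt(1038 + 45422) = sqrt(46460) = 2*sqrt(11615)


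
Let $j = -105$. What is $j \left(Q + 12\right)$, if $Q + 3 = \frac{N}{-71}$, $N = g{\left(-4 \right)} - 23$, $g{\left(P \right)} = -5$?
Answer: $- \frac{70035}{71} \approx -986.41$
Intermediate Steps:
$N = -28$ ($N = -5 - 23 = -28$)
$Q = - \frac{185}{71}$ ($Q = -3 - \frac{28}{-71} = -3 - - \frac{28}{71} = -3 + \frac{28}{71} = - \frac{185}{71} \approx -2.6056$)
$j \left(Q + 12\right) = - 105 \left(- \frac{185}{71} + 12\right) = \left(-105\right) \frac{667}{71} = - \frac{70035}{71}$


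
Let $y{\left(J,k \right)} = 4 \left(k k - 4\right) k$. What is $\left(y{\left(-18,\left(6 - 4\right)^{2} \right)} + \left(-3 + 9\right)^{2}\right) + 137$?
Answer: $365$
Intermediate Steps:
$y{\left(J,k \right)} = k \left(-16 + 4 k^{2}\right)$ ($y{\left(J,k \right)} = 4 \left(k^{2} - 4\right) k = 4 \left(-4 + k^{2}\right) k = \left(-16 + 4 k^{2}\right) k = k \left(-16 + 4 k^{2}\right)$)
$\left(y{\left(-18,\left(6 - 4\right)^{2} \right)} + \left(-3 + 9\right)^{2}\right) + 137 = \left(4 \left(6 - 4\right)^{2} \left(-4 + \left(\left(6 - 4\right)^{2}\right)^{2}\right) + \left(-3 + 9\right)^{2}\right) + 137 = \left(4 \cdot 2^{2} \left(-4 + \left(2^{2}\right)^{2}\right) + 6^{2}\right) + 137 = \left(4 \cdot 4 \left(-4 + 4^{2}\right) + 36\right) + 137 = \left(4 \cdot 4 \left(-4 + 16\right) + 36\right) + 137 = \left(4 \cdot 4 \cdot 12 + 36\right) + 137 = \left(192 + 36\right) + 137 = 228 + 137 = 365$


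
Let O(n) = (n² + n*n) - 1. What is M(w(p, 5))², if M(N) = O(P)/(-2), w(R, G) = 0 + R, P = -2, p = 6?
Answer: 49/4 ≈ 12.250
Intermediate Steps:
O(n) = -1 + 2*n² (O(n) = (n² + n²) - 1 = 2*n² - 1 = -1 + 2*n²)
w(R, G) = R
M(N) = -7/2 (M(N) = (-1 + 2*(-2)²)/(-2) = (-1 + 2*4)*(-½) = (-1 + 8)*(-½) = 7*(-½) = -7/2)
M(w(p, 5))² = (-7/2)² = 49/4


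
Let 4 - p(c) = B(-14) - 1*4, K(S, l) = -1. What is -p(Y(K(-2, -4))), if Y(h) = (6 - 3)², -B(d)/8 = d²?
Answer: -1576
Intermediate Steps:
B(d) = -8*d²
Y(h) = 9 (Y(h) = 3² = 9)
p(c) = 1576 (p(c) = 4 - (-8*(-14)² - 1*4) = 4 - (-8*196 - 4) = 4 - (-1568 - 4) = 4 - 1*(-1572) = 4 + 1572 = 1576)
-p(Y(K(-2, -4))) = -1*1576 = -1576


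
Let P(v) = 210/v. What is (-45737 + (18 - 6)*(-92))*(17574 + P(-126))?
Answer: -2469316997/3 ≈ -8.2311e+8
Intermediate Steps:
(-45737 + (18 - 6)*(-92))*(17574 + P(-126)) = (-45737 + (18 - 6)*(-92))*(17574 + 210/(-126)) = (-45737 + 12*(-92))*(17574 + 210*(-1/126)) = (-45737 - 1104)*(17574 - 5/3) = -46841*52717/3 = -2469316997/3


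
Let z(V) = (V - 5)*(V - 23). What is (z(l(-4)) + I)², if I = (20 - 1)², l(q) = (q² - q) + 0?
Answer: 99856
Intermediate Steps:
l(q) = q² - q
z(V) = (-23 + V)*(-5 + V) (z(V) = (-5 + V)*(-23 + V) = (-23 + V)*(-5 + V))
I = 361 (I = 19² = 361)
(z(l(-4)) + I)² = ((115 + (-4*(-1 - 4))² - (-112)*(-1 - 4)) + 361)² = ((115 + (-4*(-5))² - (-112)*(-5)) + 361)² = ((115 + 20² - 28*20) + 361)² = ((115 + 400 - 560) + 361)² = (-45 + 361)² = 316² = 99856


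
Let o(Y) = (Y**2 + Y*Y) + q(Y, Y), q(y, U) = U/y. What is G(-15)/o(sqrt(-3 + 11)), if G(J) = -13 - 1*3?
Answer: -16/17 ≈ -0.94118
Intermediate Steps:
o(Y) = 1 + 2*Y**2 (o(Y) = (Y**2 + Y*Y) + Y/Y = (Y**2 + Y**2) + 1 = 2*Y**2 + 1 = 1 + 2*Y**2)
G(J) = -16 (G(J) = -13 - 3 = -16)
G(-15)/o(sqrt(-3 + 11)) = -16/(1 + 2*(sqrt(-3 + 11))**2) = -16/(1 + 2*(sqrt(8))**2) = -16/(1 + 2*(2*sqrt(2))**2) = -16/(1 + 2*8) = -16/(1 + 16) = -16/17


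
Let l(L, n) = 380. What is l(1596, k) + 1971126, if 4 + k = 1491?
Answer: 1971506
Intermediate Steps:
k = 1487 (k = -4 + 1491 = 1487)
l(1596, k) + 1971126 = 380 + 1971126 = 1971506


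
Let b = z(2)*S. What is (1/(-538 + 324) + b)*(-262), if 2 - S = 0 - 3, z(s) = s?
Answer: -280209/107 ≈ -2618.8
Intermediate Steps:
S = 5 (S = 2 - (0 - 3) = 2 - 1*(-3) = 2 + 3 = 5)
b = 10 (b = 2*5 = 10)
(1/(-538 + 324) + b)*(-262) = (1/(-538 + 324) + 10)*(-262) = (1/(-214) + 10)*(-262) = (-1/214 + 10)*(-262) = (2139/214)*(-262) = -280209/107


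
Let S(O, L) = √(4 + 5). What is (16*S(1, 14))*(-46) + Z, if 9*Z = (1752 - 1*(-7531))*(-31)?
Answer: -307645/9 ≈ -34183.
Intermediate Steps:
S(O, L) = 3 (S(O, L) = √9 = 3)
Z = -287773/9 (Z = ((1752 - 1*(-7531))*(-31))/9 = ((1752 + 7531)*(-31))/9 = (9283*(-31))/9 = (⅑)*(-287773) = -287773/9 ≈ -31975.)
(16*S(1, 14))*(-46) + Z = (16*3)*(-46) - 287773/9 = 48*(-46) - 287773/9 = -2208 - 287773/9 = -307645/9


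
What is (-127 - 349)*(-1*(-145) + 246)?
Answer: -186116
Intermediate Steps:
(-127 - 349)*(-1*(-145) + 246) = -476*(145 + 246) = -476*391 = -186116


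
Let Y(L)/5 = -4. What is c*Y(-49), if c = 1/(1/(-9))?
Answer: 180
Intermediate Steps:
Y(L) = -20 (Y(L) = 5*(-4) = -20)
c = -9 (c = 1/(-⅑) = -9)
c*Y(-49) = -9*(-20) = 180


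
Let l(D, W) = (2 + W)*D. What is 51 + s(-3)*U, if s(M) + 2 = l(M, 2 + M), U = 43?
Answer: -164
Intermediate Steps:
l(D, W) = D*(2 + W)
s(M) = -2 + M*(4 + M) (s(M) = -2 + M*(2 + (2 + M)) = -2 + M*(4 + M))
51 + s(-3)*U = 51 + (-2 - 3*(4 - 3))*43 = 51 + (-2 - 3*1)*43 = 51 + (-2 - 3)*43 = 51 - 5*43 = 51 - 215 = -164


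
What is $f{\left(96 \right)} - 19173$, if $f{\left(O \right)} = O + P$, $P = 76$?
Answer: $-19001$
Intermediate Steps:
$f{\left(O \right)} = 76 + O$ ($f{\left(O \right)} = O + 76 = 76 + O$)
$f{\left(96 \right)} - 19173 = \left(76 + 96\right) - 19173 = 172 - 19173 = -19001$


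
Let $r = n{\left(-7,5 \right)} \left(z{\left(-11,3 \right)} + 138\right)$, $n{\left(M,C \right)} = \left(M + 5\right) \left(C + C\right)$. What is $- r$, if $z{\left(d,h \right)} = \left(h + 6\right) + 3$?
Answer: $3000$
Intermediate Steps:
$n{\left(M,C \right)} = 2 C \left(5 + M\right)$ ($n{\left(M,C \right)} = \left(5 + M\right) 2 C = 2 C \left(5 + M\right)$)
$z{\left(d,h \right)} = 9 + h$ ($z{\left(d,h \right)} = \left(6 + h\right) + 3 = 9 + h$)
$r = -3000$ ($r = 2 \cdot 5 \left(5 - 7\right) \left(\left(9 + 3\right) + 138\right) = 2 \cdot 5 \left(-2\right) \left(12 + 138\right) = \left(-20\right) 150 = -3000$)
$- r = \left(-1\right) \left(-3000\right) = 3000$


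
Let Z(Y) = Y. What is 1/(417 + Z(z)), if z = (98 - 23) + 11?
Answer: 1/503 ≈ 0.0019881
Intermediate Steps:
z = 86 (z = 75 + 11 = 86)
1/(417 + Z(z)) = 1/(417 + 86) = 1/503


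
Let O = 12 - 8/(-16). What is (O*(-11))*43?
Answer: -11825/2 ≈ -5912.5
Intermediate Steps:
O = 25/2 (O = 12 - 8*(-1/16) = 12 + ½ = 25/2 ≈ 12.500)
(O*(-11))*43 = ((25/2)*(-11))*43 = -275/2*43 = -11825/2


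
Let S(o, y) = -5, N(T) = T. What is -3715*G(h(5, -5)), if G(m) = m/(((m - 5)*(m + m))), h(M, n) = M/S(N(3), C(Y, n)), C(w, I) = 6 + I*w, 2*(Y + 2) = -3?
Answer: 3715/12 ≈ 309.58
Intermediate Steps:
Y = -7/2 (Y = -2 + (1/2)*(-3) = -2 - 3/2 = -7/2 ≈ -3.5000)
h(M, n) = -M/5 (h(M, n) = M/(-5) = M*(-1/5) = -M/5)
G(m) = 1/(2*(-5 + m)) (G(m) = m/(((-5 + m)*(2*m))) = m/((2*m*(-5 + m))) = m*(1/(2*m*(-5 + m))) = 1/(2*(-5 + m)))
-3715*G(h(5, -5)) = -3715/(2*(-5 - 1/5*5)) = -3715/(2*(-5 - 1)) = -3715/(2*(-6)) = -3715*(-1)/(2*6) = -3715*(-1/12) = 3715/12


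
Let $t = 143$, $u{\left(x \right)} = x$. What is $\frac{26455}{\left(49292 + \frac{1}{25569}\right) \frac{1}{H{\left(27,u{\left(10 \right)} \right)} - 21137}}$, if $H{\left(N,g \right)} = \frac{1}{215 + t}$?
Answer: $- \frac{5118560320720275}{451204279342} \approx -11344.0$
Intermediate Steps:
$H{\left(N,g \right)} = \frac{1}{358}$ ($H{\left(N,g \right)} = \frac{1}{215 + 143} = \frac{1}{358}$)
$\frac{26455}{\left(49292 + \frac{1}{25569}\right) \frac{1}{H{\left(27,u{\left(10 \right)} \right)} - 21137}} = \frac{26455}{\left(49292 + \frac{1}{25569}\right) \frac{1}{\frac{1}{358} - 21137}} = \frac{26455}{\left(49292 + \frac{1}{25569}\right) \frac{1}{- \frac{7567045}{358}}} = \frac{26455}{\frac{1260347149}{25569} \left(- \frac{358}{7567045}\right)} = \frac{26455}{- \frac{451204279342}{193481773605}} = 26455 \left(- \frac{193481773605}{451204279342}\right) = - \frac{5118560320720275}{451204279342}$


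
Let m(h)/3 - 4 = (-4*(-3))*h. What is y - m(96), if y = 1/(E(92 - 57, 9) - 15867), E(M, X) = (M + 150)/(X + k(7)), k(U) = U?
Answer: -879786532/253687 ≈ -3468.0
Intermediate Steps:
m(h) = 12 + 36*h (m(h) = 12 + 3*((-4*(-3))*h) = 12 + 3*(12*h) = 12 + 36*h)
E(M, X) = (150 + M)/(7 + X) (E(M, X) = (M + 150)/(X + 7) = (150 + M)/(7 + X))
y = -16/253687 (y = 1/((150 + (92 - 57))/(7 + 9) - 15867) = 1/((150 + 35)/16 - 15867) = 1/((1/16)*185 - 15867) = 1/(185/16 - 15867) = 1/(-253687/16) = -16/253687 ≈ -6.3070e-5)
y - m(96) = -16/253687 - (12 + 36*96) = -16/253687 - (12 + 3456) = -16/253687 - 1*3468 = -16/253687 - 3468 = -879786532/253687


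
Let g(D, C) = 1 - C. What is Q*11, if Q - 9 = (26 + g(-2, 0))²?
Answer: 8118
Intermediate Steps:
Q = 738 (Q = 9 + (26 + (1 - 1*0))² = 9 + (26 + (1 + 0))² = 9 + (26 + 1)² = 9 + 27² = 9 + 729 = 738)
Q*11 = 738*11 = 8118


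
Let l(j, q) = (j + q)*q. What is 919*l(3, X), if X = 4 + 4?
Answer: 80872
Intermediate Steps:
X = 8
l(j, q) = q*(j + q)
919*l(3, X) = 919*(8*(3 + 8)) = 919*(8*11) = 919*88 = 80872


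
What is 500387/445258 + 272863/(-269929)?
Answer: 112186189/993289642 ≈ 0.11294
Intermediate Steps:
500387/445258 + 272863/(-269929) = 500387*(1/445258) + 272863*(-1/269929) = 500387/445258 - 272863/269929 = 112186189/993289642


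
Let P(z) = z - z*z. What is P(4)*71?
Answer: -852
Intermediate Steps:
P(z) = z - z²
P(4)*71 = (4*(1 - 1*4))*71 = (4*(1 - 4))*71 = (4*(-3))*71 = -12*71 = -852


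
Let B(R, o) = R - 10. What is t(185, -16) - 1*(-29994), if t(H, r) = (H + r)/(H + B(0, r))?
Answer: 5249119/175 ≈ 29995.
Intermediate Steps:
B(R, o) = -10 + R
t(H, r) = (H + r)/(-10 + H) (t(H, r) = (H + r)/(H + (-10 + 0)) = (H + r)/(H - 10) = (H + r)/(-10 + H))
t(185, -16) - 1*(-29994) = (185 - 16)/(-10 + 185) - 1*(-29994) = 169/175 + 29994 = 5249119/175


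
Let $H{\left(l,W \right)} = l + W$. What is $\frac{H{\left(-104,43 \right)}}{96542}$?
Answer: $- \frac{61}{96542} \approx -0.00063185$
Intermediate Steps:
$H{\left(l,W \right)} = W + l$
$\frac{H{\left(-104,43 \right)}}{96542} = \frac{43 - 104}{96542} = \left(-61\right) \frac{1}{96542} = - \frac{61}{96542}$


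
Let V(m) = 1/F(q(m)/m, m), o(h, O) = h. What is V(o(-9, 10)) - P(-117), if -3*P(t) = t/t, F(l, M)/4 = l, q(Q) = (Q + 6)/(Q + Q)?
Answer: -79/6 ≈ -13.167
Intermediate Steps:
q(Q) = (6 + Q)/(2*Q) (q(Q) = (6 + Q)/((2*Q)) = (6 + Q)*(1/(2*Q)) = (6 + Q)/(2*Q))
F(l, M) = 4*l
V(m) = m²/(2*(6 + m)) (V(m) = 1/(4*(((6 + m)/(2*m))/m)) = 1/(4*((6 + m)/(2*m²))) = 1/(2*(6 + m)/m²) = m²/(2*(6 + m)))
P(t) = -⅓ (P(t) = -t/(3*t) = -⅓*1 = -⅓)
V(o(-9, 10)) - P(-117) = (½)*(-9)²/(6 - 9) - 1*(-⅓) = (½)*81/(-3) + ⅓ = (½)*81*(-⅓) + ⅓ = -27/2 + ⅓ = -79/6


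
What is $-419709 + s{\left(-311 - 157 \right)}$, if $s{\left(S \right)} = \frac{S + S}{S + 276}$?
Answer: $- \frac{3357633}{8} \approx -4.197 \cdot 10^{5}$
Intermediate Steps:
$s{\left(S \right)} = \frac{2 S}{276 + S}$
$-419709 + s{\left(-311 - 157 \right)} = -419709 + \frac{2 \left(-311 - 157\right)}{276 - 468} = -419709 + 2 \left(-468\right) \frac{1}{276 - 468} = -419709 + 2 \left(-468\right) \frac{1}{-192} = -419709 + 2 \left(-468\right) \left(- \frac{1}{192}\right) = -419709 + \frac{39}{8} = - \frac{3357633}{8}$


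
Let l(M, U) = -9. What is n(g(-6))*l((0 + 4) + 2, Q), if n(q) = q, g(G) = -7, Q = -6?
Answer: 63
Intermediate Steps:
n(g(-6))*l((0 + 4) + 2, Q) = -7*(-9) = 63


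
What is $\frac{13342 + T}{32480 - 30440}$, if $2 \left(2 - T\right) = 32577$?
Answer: $- \frac{1963}{1360} \approx -1.4434$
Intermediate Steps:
$T = - \frac{32573}{2}$ ($T = 2 - \frac{32577}{2} = - \frac{32573}{2} \approx -16287.0$)
$\frac{13342 + T}{32480 - 30440} = \frac{13342 - \frac{32573}{2}}{32480 - 30440} = - \frac{5889}{2 \cdot 2040} = \left(- \frac{5889}{2}\right) \frac{1}{2040} = - \frac{1963}{1360}$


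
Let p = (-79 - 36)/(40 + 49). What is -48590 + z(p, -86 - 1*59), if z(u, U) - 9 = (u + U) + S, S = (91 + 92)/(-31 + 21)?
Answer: -43383577/890 ≈ -48746.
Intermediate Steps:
p = -115/89 ≈ -1.2921
S = -183/10 (S = 183/(-10) = 183*(-⅒) = -183/10 ≈ -18.300)
z(u, U) = -93/10 + U + u (z(u, U) = 9 + ((u + U) - 183/10) = 9 + ((U + u) - 183/10) = 9 + (-183/10 + U + u) = -93/10 + U + u)
-48590 + z(p, -86 - 1*59) = -48590 + (-93/10 + (-86 - 1*59) - 115/89) = -48590 + (-93/10 + (-86 - 59) - 115/89) = -48590 + (-93/10 - 145 - 115/89) = -48590 - 138477/890 = -43383577/890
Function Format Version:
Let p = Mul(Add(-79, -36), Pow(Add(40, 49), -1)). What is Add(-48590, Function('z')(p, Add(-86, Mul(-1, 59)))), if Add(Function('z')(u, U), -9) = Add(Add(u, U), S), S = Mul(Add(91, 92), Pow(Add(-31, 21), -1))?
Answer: Rational(-43383577, 890) ≈ -48746.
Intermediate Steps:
p = Rational(-115, 89) (p = Mul(-115, Pow(89, -1)) = Mul(-115, Rational(1, 89)) = Rational(-115, 89) ≈ -1.2921)
S = Rational(-183, 10) (S = Mul(183, Pow(-10, -1)) = Mul(183, Rational(-1, 10)) = Rational(-183, 10) ≈ -18.300)
Function('z')(u, U) = Add(Rational(-93, 10), U, u) (Function('z')(u, U) = Add(9, Add(Add(u, U), Rational(-183, 10))) = Add(9, Add(Add(U, u), Rational(-183, 10))) = Add(9, Add(Rational(-183, 10), U, u)) = Add(Rational(-93, 10), U, u))
Add(-48590, Function('z')(p, Add(-86, Mul(-1, 59)))) = Add(-48590, Add(Rational(-93, 10), Add(-86, Mul(-1, 59)), Rational(-115, 89))) = Add(-48590, Add(Rational(-93, 10), Add(-86, -59), Rational(-115, 89))) = Add(-48590, Add(Rational(-93, 10), -145, Rational(-115, 89))) = Add(-48590, Rational(-138477, 890)) = Rational(-43383577, 890)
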